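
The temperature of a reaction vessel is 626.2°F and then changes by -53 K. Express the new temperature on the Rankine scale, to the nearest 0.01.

990.47°R

Initial temperature in Celsius: (626.2 - 32) × 5/9 = 330.1111°C.
The 53 K change is an interval; Kelvin and Celsius degrees are the same size, so ΔC = -53°C.
Final Celsius temperature: 330.1111 - 53.0000 = 277.1111°C.
In Rankine: 277.1111 × 1.8 + 491.67 = 990.47°R.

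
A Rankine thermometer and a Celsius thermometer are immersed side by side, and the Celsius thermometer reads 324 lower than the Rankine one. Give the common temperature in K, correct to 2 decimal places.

Let x be the Rankine reading; then the Celsius reading is 5/9·x - 273.15.
(5/9·x - 273.15) - x = -324  ⇒  (-4/9)·x = -50.85  ⇒  x = 114.4125°R.
In Celsius: (114.4125 - 491.67) × 5/9 = -209.5875°C.
In kelvin: -209.5875 + 273.15 = 63.56 K.

63.56 K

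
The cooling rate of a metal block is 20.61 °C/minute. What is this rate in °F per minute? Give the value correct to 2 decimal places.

Since only a temperature interval is involved, the additive offset between the scales drops out.
A change of 1°C is a change of 1.8°F, so 20.61 × 1.8 = 37.10.

37.10 °F/minute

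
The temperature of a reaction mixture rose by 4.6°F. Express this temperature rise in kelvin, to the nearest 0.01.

An interval of 1°F corresponds to 5/9 K.
4.6 × 5/9 = 2.56.

2.56 K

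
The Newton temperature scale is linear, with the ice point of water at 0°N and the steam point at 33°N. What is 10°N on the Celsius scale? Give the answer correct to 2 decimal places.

30.30°C

Linear interpolation between the fixed points: C = (10 - 0) × 100 / (33 - 0) = 30.3030°C.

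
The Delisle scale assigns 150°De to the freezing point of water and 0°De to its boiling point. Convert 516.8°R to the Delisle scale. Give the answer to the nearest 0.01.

First in Celsius: (516.8 - 491.67) × 5/9 = 13.9611°C.
Linearly onto the Delisle scale: 150 + (13.9611 / 100) × (0 - 150) = 129.06°De.

129.06°De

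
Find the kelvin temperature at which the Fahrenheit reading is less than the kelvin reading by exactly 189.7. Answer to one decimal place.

337.5 K

Let K be the kelvin reading. The Fahrenheit reading is F = 1.8·K - 459.67.
Require F - K = -189.7: (0.8)·K - 459.67 = -189.7.
K = (-189.7 + 459.67) / (0.8) = 337.5.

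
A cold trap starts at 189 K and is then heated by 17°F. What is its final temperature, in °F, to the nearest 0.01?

-102.47°F

Initial temperature in Celsius: 189 - 273.15 = -84.1500°C.
The 17°F change is an interval, so only the factor 5/9 applies: +17 × 5/9 = +9.4444°C.
Final Celsius temperature: -84.1500 + 9.4444 = -74.7056°C.
In Fahrenheit: -74.7056 × 1.8 + 32 = -102.47°F.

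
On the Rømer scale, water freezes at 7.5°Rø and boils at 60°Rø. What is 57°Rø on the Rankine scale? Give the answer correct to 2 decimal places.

661.38°R

Linear interpolation between the fixed points: C = (57 - 7.5) × 100 / (60 - 7.5) = 94.2857°C.
Then 94.2857 × 1.8 + 491.67 = 661.38°R.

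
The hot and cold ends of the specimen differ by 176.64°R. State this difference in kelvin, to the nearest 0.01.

98.13 K

An interval of 1°R corresponds to 5/9 K.
176.64 × 5/9 = 98.13.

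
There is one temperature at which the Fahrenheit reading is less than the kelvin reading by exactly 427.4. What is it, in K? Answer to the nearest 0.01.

40.34 K

Let K be the kelvin reading. The Fahrenheit reading is F = 1.8·K - 459.67.
Require F - K = -427.4: (0.8)·K - 459.67 = -427.4.
K = (-427.4 + 459.67) / (0.8) = 40.34.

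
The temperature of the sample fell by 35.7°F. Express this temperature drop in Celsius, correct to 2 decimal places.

Only the scale ratio 5/9 matters for a change in temperature.
35.7 × 5/9 = 19.83.

19.83°C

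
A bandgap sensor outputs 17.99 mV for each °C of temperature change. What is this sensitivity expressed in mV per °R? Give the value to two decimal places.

The quantity depends on a temperature interval, so only the ratio of degree sizes applies; the offset between the scales is irrelevant.
A change of 1°R is a change of 5/9°C, so per °R the value is 17.99 × 5/9 = 9.99.

9.99 mV per °R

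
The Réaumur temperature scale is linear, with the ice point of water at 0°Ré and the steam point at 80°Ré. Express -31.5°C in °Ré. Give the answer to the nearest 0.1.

Linearly onto the Réaumur scale: 0 + (-31.5000 / 100) × (80 - 0) = -25.2°Ré.

-25.2°Ré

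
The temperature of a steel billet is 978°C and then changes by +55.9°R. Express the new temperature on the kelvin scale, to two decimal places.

1282.21 K

The 55.9°R change is an interval, so only the factor 5/9 applies: +55.9 × 5/9 = +31.0556°C.
Final Celsius temperature: 978.0000 + 31.0556 = 1009.0556°C.
In kelvin: 1009.0556 + 273.15 = 1282.21 K.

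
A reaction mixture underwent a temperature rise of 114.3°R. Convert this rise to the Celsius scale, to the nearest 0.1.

Only the scale ratio 5/9 matters for a change in temperature.
114.3 × 5/9 = 63.5.

63.5°C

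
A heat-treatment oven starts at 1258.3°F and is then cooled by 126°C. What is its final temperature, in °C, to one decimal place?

Initial temperature in Celsius: (1258.3 - 32) × 5/9 = 681.2778°C.
Final Celsius temperature: 681.2778 - 126.0000 = 555.2778°C.

555.3°C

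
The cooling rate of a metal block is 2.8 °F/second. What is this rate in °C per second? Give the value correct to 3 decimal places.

Since only a temperature interval is involved, the additive offset between the scales drops out.
A change of 1°F is a change of 5/9°C, so 2.8 × 5/9 = 1.556.

1.556 °C/second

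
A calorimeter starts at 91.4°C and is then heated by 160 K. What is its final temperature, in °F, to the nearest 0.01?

484.52°F

The 160 K change is an interval; Kelvin and Celsius degrees are the same size, so ΔC = +160°C.
Final Celsius temperature: 91.4000 + 160.0000 = 251.4000°C.
In Fahrenheit: 251.4000 × 1.8 + 32 = 484.52°F.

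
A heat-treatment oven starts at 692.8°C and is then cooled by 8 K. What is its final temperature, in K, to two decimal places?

The 8 K change is an interval; Kelvin and Celsius degrees are the same size, so ΔC = -8°C.
Final Celsius temperature: 692.8000 - 8.0000 = 684.8000°C.
In kelvin: 684.8000 + 273.15 = 957.95 K.

957.95 K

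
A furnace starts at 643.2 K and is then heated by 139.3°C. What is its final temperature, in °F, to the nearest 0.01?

Initial temperature in Celsius: 643.2 - 273.15 = 370.0500°C.
Final Celsius temperature: 370.0500 + 139.3000 = 509.3500°C.
In Fahrenheit: 509.3500 × 1.8 + 32 = 948.83°F.

948.83°F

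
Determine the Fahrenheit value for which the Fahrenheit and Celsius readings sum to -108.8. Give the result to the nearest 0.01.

Let F be the Fahrenheit reading. The Celsius reading is C = 5/9·F - 17.7778.
Require F + C = -108.8: (14/9)·F - 17.7778 = -108.8.
F = (-108.8 + 17.7778) / (14/9) = -58.51.

-58.51°F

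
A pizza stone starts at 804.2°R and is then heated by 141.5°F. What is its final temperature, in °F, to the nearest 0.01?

486.03°F

Initial temperature in Celsius: (804.2 - 491.67) × 5/9 = 173.6278°C.
The 141.5°F change is an interval, so only the factor 5/9 applies: +141.5 × 5/9 = +78.6111°C.
Final Celsius temperature: 173.6278 + 78.6111 = 252.2389°C.
In Fahrenheit: 252.2389 × 1.8 + 32 = 486.03°F.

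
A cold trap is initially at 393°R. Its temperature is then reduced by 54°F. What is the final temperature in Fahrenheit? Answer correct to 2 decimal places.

-120.67°F

Initial temperature in Celsius: (393 - 491.67) × 5/9 = -54.8167°C.
The 54°F change is an interval, so only the factor 5/9 applies: -54 × 5/9 = -30.0000°C.
Final Celsius temperature: -54.8167 - 30.0000 = -84.8167°C.
In Fahrenheit: -84.8167 × 1.8 + 32 = -120.67°F.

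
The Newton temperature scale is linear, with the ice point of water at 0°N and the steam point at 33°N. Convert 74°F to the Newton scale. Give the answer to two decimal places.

First in Celsius: (74 - 32) × 5/9 = 23.3333°C.
Linearly onto the Newton scale: 0 + (23.3333 / 100) × (33 - 0) = 7.70°N.

7.70°N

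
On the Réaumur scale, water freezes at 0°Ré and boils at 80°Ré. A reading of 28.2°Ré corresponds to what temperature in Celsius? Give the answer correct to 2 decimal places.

Linear interpolation between the fixed points: C = (28.2 - 0) × 100 / (80 - 0) = 35.2500°C.

35.25°C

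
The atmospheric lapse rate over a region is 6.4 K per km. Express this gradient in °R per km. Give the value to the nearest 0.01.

11.52 °R/km

Since only a temperature interval is involved, the additive offset between the scales drops out.
A change of 1 K is a change of 1.8°R, so 6.4 × 1.8 = 11.52.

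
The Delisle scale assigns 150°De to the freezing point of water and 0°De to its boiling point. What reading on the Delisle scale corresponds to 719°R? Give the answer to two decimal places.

First in Celsius: (719 - 491.67) × 5/9 = 126.2944°C.
Linearly onto the Delisle scale: 150 + (126.2944 / 100) × (0 - 150) = -39.44°De.

-39.44°De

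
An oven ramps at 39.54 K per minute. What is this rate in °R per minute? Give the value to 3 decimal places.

Since only a temperature interval is involved, the additive offset between the scales drops out.
A change of 1 K is a change of 1.8°R, so 39.54 × 1.8 = 71.172.

71.172 °R/minute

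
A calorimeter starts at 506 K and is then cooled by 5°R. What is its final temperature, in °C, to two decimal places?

Initial temperature in Celsius: 506 - 273.15 = 232.8500°C.
The 5°R change is an interval, so only the factor 5/9 applies: -5 × 5/9 = -2.7778°C.
Final Celsius temperature: 232.8500 - 2.7778 = 230.0722°C.

230.07°C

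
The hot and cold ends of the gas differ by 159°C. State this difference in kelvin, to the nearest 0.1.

159.0 K

Celsius and kelvin degrees are the same size, so the interval is unchanged: 159.0.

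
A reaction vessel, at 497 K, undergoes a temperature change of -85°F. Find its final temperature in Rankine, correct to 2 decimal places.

809.60°R

Initial temperature in Celsius: 497 - 273.15 = 223.8500°C.
The 85°F change is an interval, so only the factor 5/9 applies: -85 × 5/9 = -47.2222°C.
Final Celsius temperature: 223.8500 - 47.2222 = 176.6278°C.
In Rankine: 176.6278 × 1.8 + 491.67 = 809.60°R.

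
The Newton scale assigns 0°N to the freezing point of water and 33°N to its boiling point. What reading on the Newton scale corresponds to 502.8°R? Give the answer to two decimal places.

2.04°N

First in Celsius: (502.8 - 491.67) × 5/9 = 6.1833°C.
Linearly onto the Newton scale: 0 + (6.1833 / 100) × (33 - 0) = 2.04°N.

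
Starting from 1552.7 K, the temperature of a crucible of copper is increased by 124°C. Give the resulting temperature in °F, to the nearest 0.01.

2558.39°F

Initial temperature in Celsius: 1552.7 - 273.15 = 1279.5500°C.
Final Celsius temperature: 1279.5500 + 124.0000 = 1403.5500°C.
In Fahrenheit: 1403.5500 × 1.8 + 32 = 2558.39°F.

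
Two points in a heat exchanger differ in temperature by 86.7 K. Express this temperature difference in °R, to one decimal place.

156.1°R

An interval of 1 K corresponds to 1.8°R.
86.7 × 1.8 = 156.1.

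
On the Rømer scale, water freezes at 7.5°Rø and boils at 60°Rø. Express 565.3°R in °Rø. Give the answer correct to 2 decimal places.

28.98°Rø

First in Celsius: (565.3 - 491.67) × 5/9 = 40.9056°C.
Linearly onto the Rømer scale: 7.5 + (40.9056 / 100) × (60 - 7.5) = 28.98°Rø.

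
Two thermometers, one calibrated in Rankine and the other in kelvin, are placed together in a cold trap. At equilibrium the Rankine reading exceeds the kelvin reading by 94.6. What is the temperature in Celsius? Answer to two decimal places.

Let x be the Rankine reading; then the kelvin reading is 5/9·x.
(5/9·x) - x = -94.6  ⇒  (-4/9)·x = -94.6  ⇒  x = 212.8500°R.
In Celsius: (212.85 - 491.67) × 5/9 = -154.90°C.

-154.90°C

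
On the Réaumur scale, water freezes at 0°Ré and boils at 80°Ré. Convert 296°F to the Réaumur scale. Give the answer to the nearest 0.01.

117.33°Ré

First in Celsius: (296 - 32) × 5/9 = 146.6667°C.
Linearly onto the Réaumur scale: 0 + (146.6667 / 100) × (80 - 0) = 117.33°Ré.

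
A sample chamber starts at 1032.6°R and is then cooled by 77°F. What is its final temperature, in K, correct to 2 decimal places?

530.89 K

Initial temperature in Celsius: (1032.6 - 491.67) × 5/9 = 300.5167°C.
The 77°F change is an interval, so only the factor 5/9 applies: -77 × 5/9 = -42.7778°C.
Final Celsius temperature: 300.5167 - 42.7778 = 257.7389°C.
In kelvin: 257.7389 + 273.15 = 530.89 K.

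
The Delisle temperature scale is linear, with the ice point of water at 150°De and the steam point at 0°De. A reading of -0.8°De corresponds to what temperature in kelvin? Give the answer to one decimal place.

Linear interpolation between the fixed points: C = (-0.8 - 150) × 100 / (0 - 150) = 100.5333°C.
Then 100.5333 + 273.15 = 373.7 K.

373.7 K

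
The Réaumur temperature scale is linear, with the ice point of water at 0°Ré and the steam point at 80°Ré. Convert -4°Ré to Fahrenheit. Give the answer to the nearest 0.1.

23.0°F

Linear interpolation between the fixed points: C = (-4 - 0) × 100 / (80 - 0) = -5.0000°C.
Then -5.0000 × 1.8 + 32 = 23.0°F.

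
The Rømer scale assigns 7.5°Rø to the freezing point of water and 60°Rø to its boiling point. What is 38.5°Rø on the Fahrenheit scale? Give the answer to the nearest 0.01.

138.29°F

Linear interpolation between the fixed points: C = (38.5 - 7.5) × 100 / (60 - 7.5) = 59.0476°C.
Then 59.0476 × 1.8 + 32 = 138.29°F.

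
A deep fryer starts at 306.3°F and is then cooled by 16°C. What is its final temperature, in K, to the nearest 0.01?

409.54 K

Initial temperature in Celsius: (306.3 - 32) × 5/9 = 152.3889°C.
Final Celsius temperature: 152.3889 - 16.0000 = 136.3889°C.
In kelvin: 136.3889 + 273.15 = 409.54 K.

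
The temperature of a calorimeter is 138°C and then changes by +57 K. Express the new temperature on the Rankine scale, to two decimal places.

The 57 K change is an interval; Kelvin and Celsius degrees are the same size, so ΔC = +57°C.
Final Celsius temperature: 138.0000 + 57.0000 = 195.0000°C.
In Rankine: 195.0000 × 1.8 + 491.67 = 842.67°R.

842.67°R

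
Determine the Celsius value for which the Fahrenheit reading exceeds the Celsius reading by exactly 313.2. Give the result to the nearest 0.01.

351.50°C

Let C be the Celsius reading. The Fahrenheit reading is F = 1.8·C + 32.
Require F - C = 313.2: (0.8)·C + 32 = 313.2.
C = (313.2 - 32) / (0.8) = 351.50.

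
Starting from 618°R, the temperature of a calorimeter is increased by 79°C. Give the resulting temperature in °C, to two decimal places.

Initial temperature in Celsius: (618 - 491.67) × 5/9 = 70.1833°C.
Final Celsius temperature: 70.1833 + 79.0000 = 149.1833°C.

149.18°C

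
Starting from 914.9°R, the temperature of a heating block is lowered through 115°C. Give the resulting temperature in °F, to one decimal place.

248.2°F

Initial temperature in Celsius: (914.9 - 491.67) × 5/9 = 235.1278°C.
Final Celsius temperature: 235.1278 - 115.0000 = 120.1278°C.
In Fahrenheit: 120.1278 × 1.8 + 32 = 248.2°F.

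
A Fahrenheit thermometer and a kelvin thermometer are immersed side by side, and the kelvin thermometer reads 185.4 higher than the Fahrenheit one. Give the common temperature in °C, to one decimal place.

69.7°C

Let x be the Fahrenheit reading; then the kelvin reading is 5/9·x + 255.372.
(5/9·x + 255.372) - x = 185.4  ⇒  (-4/9)·x = -69.9722  ⇒  x = 157.4375°F.
In Celsius: (157.4375 - 32) × 5/9 = 69.7°C.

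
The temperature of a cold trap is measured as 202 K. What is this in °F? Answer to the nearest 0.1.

In Celsius: 202 - 273.15 = -71.1500°C.
In Fahrenheit: -71.1500 × 1.8 + 32 = -96.1°F.

-96.1°F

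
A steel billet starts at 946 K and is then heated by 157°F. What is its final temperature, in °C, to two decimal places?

760.07°C

Initial temperature in Celsius: 946 - 273.15 = 672.8500°C.
The 157°F change is an interval, so only the factor 5/9 applies: +157 × 5/9 = +87.2222°C.
Final Celsius temperature: 672.8500 + 87.2222 = 760.0722°C.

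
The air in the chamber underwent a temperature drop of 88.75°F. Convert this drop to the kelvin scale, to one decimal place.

49.3 K

Only the scale ratio 5/9 matters for a change in temperature.
88.75 × 5/9 = 49.3.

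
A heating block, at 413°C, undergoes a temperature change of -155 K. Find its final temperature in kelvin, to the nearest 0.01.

The 155 K change is an interval; Kelvin and Celsius degrees are the same size, so ΔC = -155°C.
Final Celsius temperature: 413.0000 - 155.0000 = 258.0000°C.
In kelvin: 258.0000 + 273.15 = 531.15 K.

531.15 K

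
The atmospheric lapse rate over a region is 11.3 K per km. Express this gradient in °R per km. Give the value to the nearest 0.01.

20.34 °R/km

The quantity depends on a temperature interval, so only the ratio of degree sizes applies; the offset between the scales is irrelevant.
A change of 1 K is a change of 1.8°R, so 11.3 × 1.8 = 20.34.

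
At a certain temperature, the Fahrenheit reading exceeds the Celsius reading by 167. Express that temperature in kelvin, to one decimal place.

441.9 K

Let x be the Fahrenheit reading; then the Celsius reading is 5/9·x - 17.7778.
(5/9·x - 17.7778) - x = -167  ⇒  (-4/9)·x = -149.222  ⇒  x = 335.7500°F.
In Celsius: (335.75 - 32) × 5/9 = 168.7500°C.
In kelvin: 168.7500 + 273.15 = 441.9 K.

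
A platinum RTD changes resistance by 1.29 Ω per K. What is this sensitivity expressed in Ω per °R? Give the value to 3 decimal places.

0.717 Ω per °R

Since only a temperature interval is involved, the additive offset between the scales drops out.
A change of 1°R is a change of 5/9 K, so per °R the value is 1.29 × 5/9 = 0.717.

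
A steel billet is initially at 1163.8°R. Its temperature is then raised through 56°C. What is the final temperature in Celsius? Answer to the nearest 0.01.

429.41°C

Initial temperature in Celsius: (1163.8 - 491.67) × 5/9 = 373.4056°C.
Final Celsius temperature: 373.4056 + 56.0000 = 429.4056°C.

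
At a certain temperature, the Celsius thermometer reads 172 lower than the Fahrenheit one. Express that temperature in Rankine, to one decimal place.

806.7°R

Let x be the Fahrenheit reading; then the Celsius reading is 5/9·x - 17.7778.
(5/9·x - 17.7778) - x = -172  ⇒  (-4/9)·x = -154.222  ⇒  x = 347.0000°F.
In Celsius: (347 - 32) × 5/9 = 175.0000°C.
In Rankine: 175.0000 × 1.8 + 491.67 = 806.7°R.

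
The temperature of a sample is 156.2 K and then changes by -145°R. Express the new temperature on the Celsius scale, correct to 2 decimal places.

-197.51°C

Initial temperature in Celsius: 156.2 - 273.15 = -116.9500°C.
The 145°R change is an interval, so only the factor 5/9 applies: -145 × 5/9 = -80.5556°C.
Final Celsius temperature: -116.9500 - 80.5556 = -197.5056°C.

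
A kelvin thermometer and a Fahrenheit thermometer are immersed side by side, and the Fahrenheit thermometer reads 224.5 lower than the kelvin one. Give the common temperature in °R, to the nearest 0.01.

Let x be the kelvin reading; then the Fahrenheit reading is 1.8·x - 459.67.
(1.8·x - 459.67) - x = -224.5  ⇒  (0.8)·x = 235.17  ⇒  x = 293.9625 K.
In Celsius: 293.9625 - 273.15 = 20.8125°C.
In Rankine: 20.8125 × 1.8 + 491.67 = 529.13°R.

529.13°R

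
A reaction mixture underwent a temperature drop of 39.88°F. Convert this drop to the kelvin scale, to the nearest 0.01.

22.16 K

An interval of 1°F corresponds to 5/9 K.
39.88 × 5/9 = 22.16.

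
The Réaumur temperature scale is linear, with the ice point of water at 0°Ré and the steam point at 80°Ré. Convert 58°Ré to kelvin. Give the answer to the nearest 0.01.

Linear interpolation between the fixed points: C = (58 - 0) × 100 / (80 - 0) = 72.5000°C.
Then 72.5000 + 273.15 = 345.65 K.

345.65 K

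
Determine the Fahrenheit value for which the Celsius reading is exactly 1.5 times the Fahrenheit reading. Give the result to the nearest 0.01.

-18.82°F

Let F be the Fahrenheit reading. The Celsius reading is C = 5/9·F - 17.7778.
Require C = 1.5·F: 5/9·F - 17.7778 = 1.5·F.
(-17/18)·F = 17.7778  ⇒  F = -18.82.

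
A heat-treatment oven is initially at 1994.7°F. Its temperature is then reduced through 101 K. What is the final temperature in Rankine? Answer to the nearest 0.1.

Initial temperature in Celsius: (1994.7 - 32) × 5/9 = 1090.3889°C.
The 101 K change is an interval; Kelvin and Celsius degrees are the same size, so ΔC = -101°C.
Final Celsius temperature: 1090.3889 - 101.0000 = 989.3889°C.
In Rankine: 989.3889 × 1.8 + 491.67 = 2272.6°R.

2272.6°R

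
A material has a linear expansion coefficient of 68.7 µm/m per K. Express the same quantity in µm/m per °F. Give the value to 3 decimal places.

38.167 µm/m per °F

The quantity depends on a temperature interval, so only the ratio of degree sizes applies; the offset between the scales is irrelevant.
A change of 1°F is a change of 5/9 K, so per °F the value is 68.7 × 5/9 = 38.167.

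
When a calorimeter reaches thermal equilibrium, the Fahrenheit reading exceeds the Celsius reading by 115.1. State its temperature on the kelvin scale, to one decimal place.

Let x be the Fahrenheit reading; then the Celsius reading is 5/9·x - 17.7778.
(5/9·x - 17.7778) - x = -115.1  ⇒  (-4/9)·x = -97.3222  ⇒  x = 218.9750°F.
In Celsius: (218.975 - 32) × 5/9 = 103.8750°C.
In kelvin: 103.8750 + 273.15 = 377.0 K.

377.0 K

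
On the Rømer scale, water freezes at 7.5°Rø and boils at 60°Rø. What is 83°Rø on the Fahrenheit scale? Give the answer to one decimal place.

290.9°F

Linear interpolation between the fixed points: C = (83 - 7.5) × 100 / (60 - 7.5) = 143.8095°C.
Then 143.8095 × 1.8 + 32 = 290.9°F.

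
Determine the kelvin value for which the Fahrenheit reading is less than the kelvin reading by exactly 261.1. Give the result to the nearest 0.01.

Let K be the kelvin reading. The Fahrenheit reading is F = 1.8·K - 459.67.
Require F - K = -261.1: (0.8)·K - 459.67 = -261.1.
K = (-261.1 + 459.67) / (0.8) = 248.21.

248.21 K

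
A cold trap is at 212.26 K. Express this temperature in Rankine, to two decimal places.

In Celsius: 212.26 - 273.15 = -60.8900°C.
In Rankine: -60.8900 × 1.8 + 491.67 = 382.07°R.

382.07°R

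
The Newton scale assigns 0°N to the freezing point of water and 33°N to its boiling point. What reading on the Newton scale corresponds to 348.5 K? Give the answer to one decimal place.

24.9°N

First in Celsius: 348.5 - 273.15 = 75.3500°C.
Linearly onto the Newton scale: 0 + (75.3500 / 100) × (33 - 0) = 24.9°N.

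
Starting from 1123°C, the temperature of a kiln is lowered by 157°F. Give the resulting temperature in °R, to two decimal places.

The 157°F change is an interval, so only the factor 5/9 applies: -157 × 5/9 = -87.2222°C.
Final Celsius temperature: 1123.0000 - 87.2222 = 1035.7778°C.
In Rankine: 1035.7778 × 1.8 + 491.67 = 2356.07°R.

2356.07°R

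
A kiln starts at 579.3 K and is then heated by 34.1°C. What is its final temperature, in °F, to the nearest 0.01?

Initial temperature in Celsius: 579.3 - 273.15 = 306.1500°C.
Final Celsius temperature: 306.1500 + 34.1000 = 340.2500°C.
In Fahrenheit: 340.2500 × 1.8 + 32 = 644.45°F.

644.45°F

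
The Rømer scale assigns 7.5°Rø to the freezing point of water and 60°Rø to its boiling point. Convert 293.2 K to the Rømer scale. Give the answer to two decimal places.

18.03°Rø

First in Celsius: 293.2 - 273.15 = 20.0500°C.
Linearly onto the Rømer scale: 7.5 + (20.0500 / 100) × (60 - 7.5) = 18.03°Rø.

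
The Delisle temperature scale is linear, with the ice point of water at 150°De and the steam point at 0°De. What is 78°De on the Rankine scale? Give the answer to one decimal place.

578.1°R

Linear interpolation between the fixed points: C = (78 - 150) × 100 / (0 - 150) = 48.0000°C.
Then 48.0000 × 1.8 + 491.67 = 578.1°R.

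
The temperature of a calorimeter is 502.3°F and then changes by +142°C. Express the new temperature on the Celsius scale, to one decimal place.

Initial temperature in Celsius: (502.3 - 32) × 5/9 = 261.2778°C.
Final Celsius temperature: 261.2778 + 142.0000 = 403.2778°C.

403.3°C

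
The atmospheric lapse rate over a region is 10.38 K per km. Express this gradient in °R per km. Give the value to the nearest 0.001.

The quantity depends on a temperature interval, so only the ratio of degree sizes applies; the offset between the scales is irrelevant.
A change of 1 K is a change of 1.8°R, so 10.38 × 1.8 = 18.684.

18.684 °R/km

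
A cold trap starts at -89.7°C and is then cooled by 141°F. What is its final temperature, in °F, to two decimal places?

The 141°F change is an interval, so only the factor 5/9 applies: -141 × 5/9 = -78.3333°C.
Final Celsius temperature: -89.7000 - 78.3333 = -168.0333°C.
In Fahrenheit: -168.0333 × 1.8 + 32 = -270.46°F.

-270.46°F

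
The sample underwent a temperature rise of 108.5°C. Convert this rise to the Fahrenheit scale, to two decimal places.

For a temperature interval the offset drops out; only the factor 1.8 applies.
108.5 × 1.8 = 195.30.

195.30°F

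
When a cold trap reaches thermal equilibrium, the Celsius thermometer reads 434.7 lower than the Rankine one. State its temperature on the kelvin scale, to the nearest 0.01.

201.94 K

Let x be the Rankine reading; then the Celsius reading is 5/9·x - 273.15.
(5/9·x - 273.15) - x = -434.7  ⇒  (-4/9)·x = -161.55  ⇒  x = 363.4875°R.
In Celsius: (363.4875 - 491.67) × 5/9 = -71.2125°C.
In kelvin: -71.2125 + 273.15 = 201.94 K.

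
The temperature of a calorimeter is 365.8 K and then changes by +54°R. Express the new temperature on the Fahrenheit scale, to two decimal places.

252.77°F

Initial temperature in Celsius: 365.8 - 273.15 = 92.6500°C.
The 54°R change is an interval, so only the factor 5/9 applies: +54 × 5/9 = +30.0000°C.
Final Celsius temperature: 92.6500 + 30.0000 = 122.6500°C.
In Fahrenheit: 122.6500 × 1.8 + 32 = 252.77°F.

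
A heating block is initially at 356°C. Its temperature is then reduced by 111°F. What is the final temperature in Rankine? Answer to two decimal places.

1021.47°R

The 111°F change is an interval, so only the factor 5/9 applies: -111 × 5/9 = -61.6667°C.
Final Celsius temperature: 356.0000 - 61.6667 = 294.3333°C.
In Rankine: 294.3333 × 1.8 + 491.67 = 1021.47°R.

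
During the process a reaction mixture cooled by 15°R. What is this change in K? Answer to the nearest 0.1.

8.3 K

For a temperature interval the offset drops out; only the factor 5/9 applies.
15 × 5/9 = 8.3.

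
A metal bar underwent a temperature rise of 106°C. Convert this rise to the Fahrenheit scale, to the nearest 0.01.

Only the scale ratio 1.8 matters for a change in temperature.
106 × 1.8 = 190.80.

190.80°F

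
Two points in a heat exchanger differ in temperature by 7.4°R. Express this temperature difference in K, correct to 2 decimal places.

4.11 K

Only the scale ratio 5/9 matters for a change in temperature.
7.4 × 5/9 = 4.11.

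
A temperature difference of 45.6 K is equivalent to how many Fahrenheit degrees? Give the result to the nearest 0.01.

An interval of 1 K corresponds to 1.8°F.
45.6 × 1.8 = 82.08.

82.08°F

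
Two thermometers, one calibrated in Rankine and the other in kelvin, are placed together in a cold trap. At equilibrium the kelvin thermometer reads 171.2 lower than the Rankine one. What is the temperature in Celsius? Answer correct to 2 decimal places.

Let x be the Rankine reading; then the kelvin reading is 5/9·x.
(5/9·x) - x = -171.2  ⇒  (-4/9)·x = -171.2  ⇒  x = 385.2000°R.
In Celsius: (385.2 - 491.67) × 5/9 = -59.15°C.

-59.15°C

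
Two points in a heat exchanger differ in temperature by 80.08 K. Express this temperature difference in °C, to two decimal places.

Kelvin and Celsius degrees are the same size, so the interval is unchanged: 80.08.

80.08°C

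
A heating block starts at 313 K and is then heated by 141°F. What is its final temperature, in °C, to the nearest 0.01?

118.18°C

Initial temperature in Celsius: 313 - 273.15 = 39.8500°C.
The 141°F change is an interval, so only the factor 5/9 applies: +141 × 5/9 = +78.3333°C.
Final Celsius temperature: 39.8500 + 78.3333 = 118.1833°C.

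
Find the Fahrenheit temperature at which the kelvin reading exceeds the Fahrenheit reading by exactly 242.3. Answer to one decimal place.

29.4°F

Let F be the Fahrenheit reading. The kelvin reading is K = 5/9·F + 255.372.
Require K - F = 242.3: (-4/9)·F + 255.372 = 242.3.
F = (242.3 - 255.372) / (-4/9) = 29.4.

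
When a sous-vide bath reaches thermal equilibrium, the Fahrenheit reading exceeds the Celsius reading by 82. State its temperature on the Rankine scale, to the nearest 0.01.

Let x be the Fahrenheit reading; then the Celsius reading is 5/9·x - 17.7778.
(5/9·x - 17.7778) - x = -82  ⇒  (-4/9)·x = -64.2222  ⇒  x = 144.5000°F.
In Celsius: (144.5 - 32) × 5/9 = 62.5000°C.
In Rankine: 62.5000 × 1.8 + 491.67 = 604.17°R.

604.17°R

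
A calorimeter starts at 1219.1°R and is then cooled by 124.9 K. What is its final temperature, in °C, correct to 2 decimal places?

279.23°C

Initial temperature in Celsius: (1219.1 - 491.67) × 5/9 = 404.1278°C.
The 124.9 K change is an interval; Kelvin and Celsius degrees are the same size, so ΔC = -124.9°C.
Final Celsius temperature: 404.1278 - 124.9000 = 279.2278°C.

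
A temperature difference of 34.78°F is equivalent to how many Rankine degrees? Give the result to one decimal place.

34.8°R

Fahrenheit and Rankine degrees are the same size, so the interval is unchanged: 34.8.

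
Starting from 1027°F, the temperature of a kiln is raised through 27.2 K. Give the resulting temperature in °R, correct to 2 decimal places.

1535.63°R

Initial temperature in Celsius: (1027 - 32) × 5/9 = 552.7778°C.
The 27.2 K change is an interval; Kelvin and Celsius degrees are the same size, so ΔC = +27.2°C.
Final Celsius temperature: 552.7778 + 27.2000 = 579.9778°C.
In Rankine: 579.9778 × 1.8 + 491.67 = 1535.63°R.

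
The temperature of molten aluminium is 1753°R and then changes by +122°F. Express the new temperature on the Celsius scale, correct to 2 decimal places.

768.52°C

Initial temperature in Celsius: (1753 - 491.67) × 5/9 = 700.7389°C.
The 122°F change is an interval, so only the factor 5/9 applies: +122 × 5/9 = +67.7778°C.
Final Celsius temperature: 700.7389 + 67.7778 = 768.5167°C.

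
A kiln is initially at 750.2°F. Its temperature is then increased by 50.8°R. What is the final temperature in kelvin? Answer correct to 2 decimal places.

700.37 K

Initial temperature in Celsius: (750.2 - 32) × 5/9 = 399.0000°C.
The 50.8°R change is an interval, so only the factor 5/9 applies: +50.8 × 5/9 = +28.2222°C.
Final Celsius temperature: 399.0000 + 28.2222 = 427.2222°C.
In kelvin: 427.2222 + 273.15 = 700.37 K.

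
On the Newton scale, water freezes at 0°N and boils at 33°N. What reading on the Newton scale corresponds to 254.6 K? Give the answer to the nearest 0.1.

-6.1°N

First in Celsius: 254.6 - 273.15 = -18.5500°C.
Linearly onto the Newton scale: 0 + (-18.5500 / 100) × (33 - 0) = -6.1°N.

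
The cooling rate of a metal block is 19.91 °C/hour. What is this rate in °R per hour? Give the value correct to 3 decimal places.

Since only a temperature interval is involved, the additive offset between the scales drops out.
A change of 1°C is a change of 1.8°R, so 19.91 × 1.8 = 35.838.

35.838 °R/hour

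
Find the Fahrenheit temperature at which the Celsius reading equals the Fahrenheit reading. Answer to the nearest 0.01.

-40.00°F

Let F be the Fahrenheit reading. The Celsius reading is C = 5/9·F - 17.7778.
Set C = F: 5/9·F - 17.7778 = F.
(-4/9)·F = 17.7778  ⇒  F = -40.00.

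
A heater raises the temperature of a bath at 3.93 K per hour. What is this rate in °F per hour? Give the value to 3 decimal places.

7.074 °F/hour

Since only a temperature interval is involved, the additive offset between the scales drops out.
A change of 1 K is a change of 1.8°F, so 3.93 × 1.8 = 7.074.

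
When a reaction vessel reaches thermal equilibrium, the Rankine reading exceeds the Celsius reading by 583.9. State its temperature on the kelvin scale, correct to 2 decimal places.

Let x be the Celsius reading; then the Rankine reading is 1.8·x + 491.67.
(1.8·x + 491.67) - x = 583.9  ⇒  (0.8)·x = 92.23  ⇒  x = 115.2875°C.
In kelvin: 115.2875 + 273.15 = 388.44 K.

388.44 K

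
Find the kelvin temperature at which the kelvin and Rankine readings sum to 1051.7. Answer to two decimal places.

375.61 K

Let K be the kelvin reading. The Rankine reading is R = 1.8·K.
Require K + R = 1051.7: (2.8)·K = 1051.7.
K = (1051.7) / (2.8) = 375.61.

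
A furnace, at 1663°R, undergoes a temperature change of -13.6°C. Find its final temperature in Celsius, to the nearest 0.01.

637.14°C

Initial temperature in Celsius: (1663 - 491.67) × 5/9 = 650.7389°C.
Final Celsius temperature: 650.7389 - 13.6000 = 637.1389°C.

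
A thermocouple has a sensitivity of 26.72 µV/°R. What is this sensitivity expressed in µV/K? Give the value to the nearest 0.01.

The quantity depends on a temperature interval, so only the ratio of degree sizes applies; the offset between the scales is irrelevant.
A change of 1 K is a change of 1.8°R, so per K the value is 26.72 × 1.8 = 48.10.

48.10 µV/K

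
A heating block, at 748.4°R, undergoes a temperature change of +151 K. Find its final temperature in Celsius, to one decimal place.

293.6°C

Initial temperature in Celsius: (748.4 - 491.67) × 5/9 = 142.6278°C.
The 151 K change is an interval; Kelvin and Celsius degrees are the same size, so ΔC = +151°C.
Final Celsius temperature: 142.6278 + 151.0000 = 293.6278°C.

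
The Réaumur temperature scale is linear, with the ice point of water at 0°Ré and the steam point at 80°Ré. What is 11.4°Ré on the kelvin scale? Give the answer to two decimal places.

Linear interpolation between the fixed points: C = (11.4 - 0) × 100 / (80 - 0) = 14.2500°C.
Then 14.2500 + 273.15 = 287.40 K.

287.40 K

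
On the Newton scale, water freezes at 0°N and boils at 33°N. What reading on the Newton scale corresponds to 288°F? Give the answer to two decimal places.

46.93°N

First in Celsius: (288 - 32) × 5/9 = 142.2222°C.
Linearly onto the Newton scale: 0 + (142.2222 / 100) × (33 - 0) = 46.93°N.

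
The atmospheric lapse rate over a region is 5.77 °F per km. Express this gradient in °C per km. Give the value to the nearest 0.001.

3.206 °C/km

Since only a temperature interval is involved, the additive offset between the scales drops out.
A change of 1°F is a change of 5/9°C, so 5.77 × 5/9 = 3.206.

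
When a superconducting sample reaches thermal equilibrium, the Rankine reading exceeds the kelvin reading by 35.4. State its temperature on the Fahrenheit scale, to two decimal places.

-380.02°F

Let x be the kelvin reading; then the Rankine reading is 1.8·x.
(1.8·x) - x = 35.4  ⇒  (0.8)·x = 35.4  ⇒  x = 44.2500 K.
In Celsius: 44.25 - 273.15 = -228.9000°C.
In Fahrenheit: -228.9000 × 1.8 + 32 = -380.02°F.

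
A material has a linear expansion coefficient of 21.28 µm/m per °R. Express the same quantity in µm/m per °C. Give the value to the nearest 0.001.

Since only a temperature interval is involved, the additive offset between the scales drops out.
A change of 1°C is a change of 1.8°R, so per °C the value is 21.28 × 1.8 = 38.304.

38.304 µm/m per °C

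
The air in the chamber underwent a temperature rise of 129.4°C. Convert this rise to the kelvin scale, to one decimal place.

Celsius and kelvin degrees are the same size, so the interval is unchanged: 129.4.

129.4 K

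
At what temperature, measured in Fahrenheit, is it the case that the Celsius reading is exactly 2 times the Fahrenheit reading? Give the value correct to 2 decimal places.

-12.31°F

Let F be the Fahrenheit reading. The Celsius reading is C = 5/9·F - 17.7778.
Require C = 2·F: 5/9·F - 17.7778 = 2·F.
(-13/9)·F = 17.7778  ⇒  F = -12.31.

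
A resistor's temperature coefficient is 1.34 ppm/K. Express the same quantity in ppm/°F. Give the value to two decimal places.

The quantity depends on a temperature interval, so only the ratio of degree sizes applies; the offset between the scales is irrelevant.
A change of 1°F is a change of 5/9 K, so per °F the value is 1.34 × 5/9 = 0.74.

0.74 ppm/°F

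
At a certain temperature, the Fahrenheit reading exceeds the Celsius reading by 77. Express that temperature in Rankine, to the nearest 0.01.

Let x be the Fahrenheit reading; then the Celsius reading is 5/9·x - 17.7778.
(5/9·x - 17.7778) - x = -77  ⇒  (-4/9)·x = -59.2222  ⇒  x = 133.2500°F.
In Celsius: (133.25 - 32) × 5/9 = 56.2500°C.
In Rankine: 56.2500 × 1.8 + 491.67 = 592.92°R.

592.92°R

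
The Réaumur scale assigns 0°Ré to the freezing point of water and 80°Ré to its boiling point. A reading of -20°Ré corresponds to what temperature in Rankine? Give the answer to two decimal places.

Linear interpolation between the fixed points: C = (-20 - 0) × 100 / (80 - 0) = -25.0000°C.
Then -25.0000 × 1.8 + 491.67 = 446.67°R.

446.67°R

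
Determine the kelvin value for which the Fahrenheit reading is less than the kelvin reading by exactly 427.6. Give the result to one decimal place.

Let K be the kelvin reading. The Fahrenheit reading is F = 1.8·K - 459.67.
Require F - K = -427.6: (0.8)·K - 459.67 = -427.6.
K = (-427.6 + 459.67) / (0.8) = 40.1.

40.1 K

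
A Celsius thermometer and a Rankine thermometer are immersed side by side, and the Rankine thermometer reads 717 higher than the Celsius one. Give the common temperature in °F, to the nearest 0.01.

Let x be the Celsius reading; then the Rankine reading is 1.8·x + 491.67.
(1.8·x + 491.67) - x = 717  ⇒  (0.8)·x = 225.33  ⇒  x = 281.6625°C.
In Fahrenheit: 281.6625 × 1.8 + 32 = 538.99°F.

538.99°F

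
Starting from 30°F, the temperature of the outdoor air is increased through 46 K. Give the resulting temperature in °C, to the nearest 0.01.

Initial temperature in Celsius: (30 - 32) × 5/9 = -1.1111°C.
The 46 K change is an interval; Kelvin and Celsius degrees are the same size, so ΔC = +46°C.
Final Celsius temperature: -1.1111 + 46.0000 = 44.8889°C.

44.89°C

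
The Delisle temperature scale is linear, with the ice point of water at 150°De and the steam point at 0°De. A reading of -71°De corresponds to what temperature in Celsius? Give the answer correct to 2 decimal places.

Linear interpolation between the fixed points: C = (-71 - 150) × 100 / (0 - 150) = 147.3333°C.

147.33°C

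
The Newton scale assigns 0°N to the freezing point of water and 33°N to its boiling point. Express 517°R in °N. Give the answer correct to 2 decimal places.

4.64°N

First in Celsius: (517 - 491.67) × 5/9 = 14.0722°C.
Linearly onto the Newton scale: 0 + (14.0722 / 100) × (33 - 0) = 4.64°N.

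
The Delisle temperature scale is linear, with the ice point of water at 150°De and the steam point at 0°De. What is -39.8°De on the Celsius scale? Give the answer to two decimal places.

126.53°C

Linear interpolation between the fixed points: C = (-39.8 - 150) × 100 / (0 - 150) = 126.5333°C.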